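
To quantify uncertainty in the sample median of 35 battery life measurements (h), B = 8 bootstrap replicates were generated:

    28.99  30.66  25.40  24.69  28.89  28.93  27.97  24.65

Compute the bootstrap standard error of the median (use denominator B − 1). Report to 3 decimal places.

SE* = 2.294

Bootstrap SE is the standard deviation of the 8 replicate medians.
Mean of replicates: (28.99 + 30.66 + 25.40 + 24.69 + 28.89 + 28.93 + 27.97 + 24.65) / 8 = 220.1800 / 8 = 27.5225
Sum of squared deviations: (+1.4675)² + (+3.1375)² + (−2.1225)² + (−2.8325)² + (+1.3675)² + (+1.4075)² + (+0.4475)² + (−2.8725)² = 36.8282
Variance = 36.8282 / 7 = 5.2612
SE* = √5.2612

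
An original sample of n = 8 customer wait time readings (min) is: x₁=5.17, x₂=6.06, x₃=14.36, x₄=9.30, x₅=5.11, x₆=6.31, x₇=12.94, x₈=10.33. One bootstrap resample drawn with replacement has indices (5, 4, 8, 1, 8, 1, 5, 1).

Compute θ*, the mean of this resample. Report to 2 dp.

θ* = 6.96

Resample values: 5.11, 9.30, 10.33, 5.17, 10.33, 5.17, 5.11, 5.17.
Mean = (5.11 + 9.30 + 10.33 + 5.17 + 10.33 + 5.17 + 5.11 + 5.17) / 8 = 55.690 / 8 = 6.96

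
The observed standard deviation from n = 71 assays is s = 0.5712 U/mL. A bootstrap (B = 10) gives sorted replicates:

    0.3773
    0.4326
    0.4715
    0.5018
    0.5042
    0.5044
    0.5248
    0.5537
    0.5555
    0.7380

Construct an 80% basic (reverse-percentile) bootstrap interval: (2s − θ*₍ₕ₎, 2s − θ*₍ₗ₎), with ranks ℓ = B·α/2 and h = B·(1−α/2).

Percentile endpoints at ranks 1 and 9: θ*₍1₎ = 0.3773, θ*₍9₎ = 0.5555.
Basic interval reflects these around s:
  lower = 2 × 0.5712 − 0.5555 = 0.5869
  upper = 2 × 0.5712 − 0.3773 = 0.7651

(0.5869, 0.7651)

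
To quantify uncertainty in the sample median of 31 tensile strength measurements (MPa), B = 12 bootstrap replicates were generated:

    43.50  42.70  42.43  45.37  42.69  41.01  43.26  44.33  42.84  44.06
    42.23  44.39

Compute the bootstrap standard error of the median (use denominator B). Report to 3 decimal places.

SE* = 1.125

Bootstrap SE is the standard deviation of the 12 replicate medians.
Mean of replicates: (43.50 + 42.70 + 42.43 + 45.37 + 42.69 + 41.01 + 43.26 + 44.33 + 42.84 + 44.06 + 42.23 + 44.39) / 12 = 518.8100 / 12 = 43.2342
Sum of squared deviations: (+0.2658)² + (−0.5342)² + (−0.8042)² + (+2.1358)² + (−0.5442)² + (−2.2242)² + (+0.0258)² + (+1.0958)² + (−0.3942)² + (+0.8258)² + (−1.0042)² + (+1.1558)² = 15.1907
Variance = 15.1907 / 12 = 1.2659
SE* = √1.2659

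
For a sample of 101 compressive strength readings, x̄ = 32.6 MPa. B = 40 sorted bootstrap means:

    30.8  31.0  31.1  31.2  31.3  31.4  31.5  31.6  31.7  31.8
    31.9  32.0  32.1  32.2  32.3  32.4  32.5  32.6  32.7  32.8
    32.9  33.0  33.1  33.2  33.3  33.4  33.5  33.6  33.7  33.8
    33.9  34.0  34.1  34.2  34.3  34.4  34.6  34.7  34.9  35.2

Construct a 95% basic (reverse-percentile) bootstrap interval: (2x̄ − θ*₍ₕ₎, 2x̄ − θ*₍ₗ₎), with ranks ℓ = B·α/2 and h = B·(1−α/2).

(30.3, 34.4)

Percentile endpoints at ranks 1 and 39: θ*₍1₎ = 30.8, θ*₍39₎ = 34.9.
Basic interval reflects these around x̄:
  lower = 2 × 32.6 − 34.9 = 30.3
  upper = 2 × 32.6 − 30.8 = 34.4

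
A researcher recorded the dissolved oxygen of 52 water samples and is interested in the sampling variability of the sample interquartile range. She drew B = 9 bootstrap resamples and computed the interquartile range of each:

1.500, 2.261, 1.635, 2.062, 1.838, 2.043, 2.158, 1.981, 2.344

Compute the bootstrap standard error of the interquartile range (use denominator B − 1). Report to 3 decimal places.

Bootstrap SE is the standard deviation of the 9 replicate interquartile ranges.
Mean of replicates: (1.500 + 2.261 + 1.635 + 2.062 + 1.838 + 2.043 + 2.158 + 1.981 + 2.344) / 9 = 17.8220 / 9 = 1.9802
Sum of squared deviations: (−0.4802)² + (+0.2808)² + (−0.3452)² + (+0.0818)² + (−0.1422)² + (+0.0628)² + (+0.1778)² + (+0.0008)² + (+0.3638)² = 0.6234
Variance = 0.6234 / 8 = 0.0779
SE* = √0.0779

SE* = 0.279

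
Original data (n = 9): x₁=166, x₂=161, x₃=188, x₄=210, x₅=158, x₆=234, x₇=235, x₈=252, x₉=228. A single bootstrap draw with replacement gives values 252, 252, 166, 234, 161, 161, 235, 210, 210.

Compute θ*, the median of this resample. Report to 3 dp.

Sorted: 161, 161, 166, 210, 210, 234, 235, 252, 252
Median = middle value = 210.000

θ* = 210.000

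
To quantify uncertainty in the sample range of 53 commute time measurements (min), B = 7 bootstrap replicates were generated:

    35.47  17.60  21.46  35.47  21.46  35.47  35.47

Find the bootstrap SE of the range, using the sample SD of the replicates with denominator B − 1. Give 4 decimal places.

SE* = 8.2770

Bootstrap SE is the standard deviation of the 7 replicate ranges.
Mean of replicates: (35.47 + 17.60 + 21.46 + 35.47 + 21.46 + 35.47 + 35.47) / 7 = 202.40000 / 7 = 28.91429
Sum of squared deviations: (+6.55571)² + (−11.31429)² + (−7.45429)² + (+6.55571)² + (−7.45429)² + (+6.55571)² + (+6.55571)² = 411.05537
Variance = 411.05537 / 6 = 68.50923
SE* = √68.50923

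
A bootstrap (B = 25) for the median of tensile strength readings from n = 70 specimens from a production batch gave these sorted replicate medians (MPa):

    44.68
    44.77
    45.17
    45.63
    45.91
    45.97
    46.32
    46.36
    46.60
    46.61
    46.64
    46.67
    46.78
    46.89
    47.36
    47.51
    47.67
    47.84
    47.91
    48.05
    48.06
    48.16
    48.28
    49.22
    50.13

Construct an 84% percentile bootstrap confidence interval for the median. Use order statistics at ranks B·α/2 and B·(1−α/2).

(44.77, 48.28)

α = 0.16; lower rank = 25 × 0.080 = 2; upper rank = 25 × 0.920 = 23.
The 2nd smallest replicate is 44.77; the 23rd is 48.28.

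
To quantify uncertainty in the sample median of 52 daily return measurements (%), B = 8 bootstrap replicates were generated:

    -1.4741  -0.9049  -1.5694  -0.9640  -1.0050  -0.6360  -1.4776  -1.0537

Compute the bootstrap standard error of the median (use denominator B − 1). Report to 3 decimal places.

Bootstrap SE is the standard deviation of the 8 replicate medians.
Mean of replicates: ((-1.4741) + (-0.9049) + (-1.5694) + (-0.9640) + (-1.0050) + (-0.6360) + (-1.4776) + (-1.0537)) / 8 = -9.08470 / 8 = -1.13559
Sum of squared deviations: (−0.33851)² + (+0.23069)² + (−0.43381)² + (+0.17159)² + (+0.13059)² + (+0.49959)² + (−0.34201)² + (+0.08189)² = 0.77576
Variance = 0.77576 / 7 = 0.11082
SE* = √0.11082

SE* = 0.333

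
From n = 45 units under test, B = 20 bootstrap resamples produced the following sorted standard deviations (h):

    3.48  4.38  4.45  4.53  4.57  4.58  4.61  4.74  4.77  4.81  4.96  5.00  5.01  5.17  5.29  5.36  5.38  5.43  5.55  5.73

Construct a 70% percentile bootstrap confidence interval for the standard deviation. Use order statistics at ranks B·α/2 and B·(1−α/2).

α = 0.30; lower rank = 20 × 0.150 = 3; upper rank = 20 × 0.850 = 17.
The 3rd smallest replicate is 4.45; the 17th is 5.38.

(4.45, 5.38)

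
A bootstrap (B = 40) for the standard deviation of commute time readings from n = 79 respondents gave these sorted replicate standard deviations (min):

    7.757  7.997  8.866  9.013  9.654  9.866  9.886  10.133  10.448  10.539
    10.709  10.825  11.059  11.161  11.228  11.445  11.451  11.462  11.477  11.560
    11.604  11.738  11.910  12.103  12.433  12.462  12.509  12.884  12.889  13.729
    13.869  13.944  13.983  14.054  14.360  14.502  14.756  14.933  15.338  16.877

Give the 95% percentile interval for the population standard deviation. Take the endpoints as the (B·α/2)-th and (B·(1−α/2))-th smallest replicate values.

α = 0.05; lower rank = 40 × 0.025 = 1; upper rank = 40 × 0.975 = 39.
The 1st smallest replicate is 7.757; the 39th is 15.338.

(7.757, 15.338)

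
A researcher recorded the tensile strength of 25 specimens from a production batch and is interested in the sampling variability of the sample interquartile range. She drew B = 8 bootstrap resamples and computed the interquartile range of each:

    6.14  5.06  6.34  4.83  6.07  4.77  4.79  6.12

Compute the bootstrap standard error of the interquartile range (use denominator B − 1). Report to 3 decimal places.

Bootstrap SE is the standard deviation of the 8 replicate interquartile ranges.
Mean of replicates: (6.14 + 5.06 + 6.34 + 4.83 + 6.07 + 4.77 + 4.79 + 6.12) / 8 = 44.1200 / 8 = 5.5150
Sum of squared deviations: (+0.6250)² + (−0.4550)² + (+0.8250)² + (−0.6850)² + (+0.5550)² + (−0.7450)² + (−0.7250)² + (+0.6050)² = 3.5022
Variance = 3.5022 / 7 = 0.5003
SE* = √0.5003

SE* = 0.707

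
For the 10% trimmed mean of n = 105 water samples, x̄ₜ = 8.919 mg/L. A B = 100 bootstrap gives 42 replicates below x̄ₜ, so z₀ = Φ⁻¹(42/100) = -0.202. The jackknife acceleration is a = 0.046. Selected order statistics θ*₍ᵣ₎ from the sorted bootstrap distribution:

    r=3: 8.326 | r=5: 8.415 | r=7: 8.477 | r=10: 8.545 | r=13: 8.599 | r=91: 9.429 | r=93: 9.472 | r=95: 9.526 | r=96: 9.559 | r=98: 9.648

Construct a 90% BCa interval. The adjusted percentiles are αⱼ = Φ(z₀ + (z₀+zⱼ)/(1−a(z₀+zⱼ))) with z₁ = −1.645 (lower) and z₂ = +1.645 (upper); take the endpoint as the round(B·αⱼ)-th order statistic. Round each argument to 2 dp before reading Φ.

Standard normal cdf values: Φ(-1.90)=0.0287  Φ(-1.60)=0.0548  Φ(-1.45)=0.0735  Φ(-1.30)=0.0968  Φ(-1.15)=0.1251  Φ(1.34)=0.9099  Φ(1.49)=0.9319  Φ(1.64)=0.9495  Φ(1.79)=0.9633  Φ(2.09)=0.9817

(8.326, 9.429)

Lower: z₀ + z₁ = -0.202 + (-1.645) = -1.847; 1 − a(z₀+z₁) = 1 − (0.046)(-1.847) = 1.0850; argument = -0.202 + (-1.847)/1.0850 = -1.9044 → -1.90.
α₁ = Φ(-1.90) = 0.0287; rank = round(100 × 0.0287) = 3; θ*₍3₎ = 8.326.
Upper: z₀ + z₂ = 1.443; 1 − a(z₀+z₂) = 0.9336; argument = 1.3436 → 1.34; α₂ = 0.9099; rank = 91; θ*₍91₎ = 9.429.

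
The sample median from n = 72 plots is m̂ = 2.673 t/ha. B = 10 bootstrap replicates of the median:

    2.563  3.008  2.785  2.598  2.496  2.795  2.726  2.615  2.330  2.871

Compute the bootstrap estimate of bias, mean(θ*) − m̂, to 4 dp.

mean(θ*) = (2.563 + 3.008 + 2.785 + 2.598 + 2.496 + 2.795 + 2.726 + 2.615 + 2.330 + 2.871) / 10 = 2.67870
bias = 2.67870 − 2.673

bias = +0.0057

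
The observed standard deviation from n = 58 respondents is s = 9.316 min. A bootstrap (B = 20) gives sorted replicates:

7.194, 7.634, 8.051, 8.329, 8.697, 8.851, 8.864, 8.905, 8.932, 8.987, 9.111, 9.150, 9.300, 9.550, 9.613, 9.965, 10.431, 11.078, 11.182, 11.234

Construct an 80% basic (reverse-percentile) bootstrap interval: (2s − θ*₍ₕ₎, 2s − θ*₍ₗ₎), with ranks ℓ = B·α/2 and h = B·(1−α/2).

(7.554, 10.998)

Percentile endpoints at ranks 2 and 18: θ*₍2₎ = 7.634, θ*₍18₎ = 11.078.
Basic interval reflects these around s:
  lower = 2 × 9.316 − 11.078 = 7.554
  upper = 2 × 9.316 − 7.634 = 10.998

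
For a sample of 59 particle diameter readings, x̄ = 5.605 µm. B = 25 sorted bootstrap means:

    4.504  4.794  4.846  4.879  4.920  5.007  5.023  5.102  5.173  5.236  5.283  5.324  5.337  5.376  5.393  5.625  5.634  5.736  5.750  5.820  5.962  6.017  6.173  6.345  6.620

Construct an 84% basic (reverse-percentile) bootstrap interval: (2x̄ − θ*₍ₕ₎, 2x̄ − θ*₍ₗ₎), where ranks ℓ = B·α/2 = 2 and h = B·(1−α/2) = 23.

Percentile endpoints at ranks 2 and 23: θ*₍2₎ = 4.794, θ*₍23₎ = 6.173.
Basic interval reflects these around x̄:
  lower = 2 × 5.605 − 6.173 = 5.037
  upper = 2 × 5.605 − 4.794 = 6.416

(5.037, 6.416)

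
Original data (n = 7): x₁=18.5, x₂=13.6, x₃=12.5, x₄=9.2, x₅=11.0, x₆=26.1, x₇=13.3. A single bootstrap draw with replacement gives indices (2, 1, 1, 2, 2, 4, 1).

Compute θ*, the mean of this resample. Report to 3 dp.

θ* = 15.071

Resample values: 13.6, 18.5, 18.5, 13.6, 13.6, 9.2, 18.5.
Mean = (13.6 + 18.5 + 18.5 + 13.6 + 13.6 + 9.2 + 18.5) / 7 = 105.50 / 7 = 15.071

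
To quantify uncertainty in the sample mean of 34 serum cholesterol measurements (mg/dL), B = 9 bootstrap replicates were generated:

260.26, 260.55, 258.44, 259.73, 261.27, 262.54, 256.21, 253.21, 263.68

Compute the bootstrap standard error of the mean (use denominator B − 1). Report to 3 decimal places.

Bootstrap SE is the standard deviation of the 9 replicate means.
Mean of replicates: (260.26 + 260.55 + 258.44 + 259.73 + 261.27 + 262.54 + 256.21 + 253.21 + 263.68) / 9 = 2335.8900 / 9 = 259.5433
Sum of squared deviations: (+0.7167)² + (+1.0067)² + (−1.1033)² + (+0.1867)² + (+1.7267)² + (+2.9967)² + (−3.3333)² + (−6.3333)² + (+4.1367)² = 83.0748
Variance = 83.0748 / 8 = 10.3844
SE* = √10.3844

SE* = 3.222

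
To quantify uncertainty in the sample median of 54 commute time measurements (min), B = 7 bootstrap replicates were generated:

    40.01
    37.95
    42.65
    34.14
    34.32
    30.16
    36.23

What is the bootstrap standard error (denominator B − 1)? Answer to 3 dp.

SE* = 4.140

Bootstrap SE is the standard deviation of the 7 replicate medians.
Mean of replicates: (40.01 + 37.95 + 42.65 + 34.14 + 34.32 + 30.16 + 36.23) / 7 = 255.4600 / 7 = 36.4943
Sum of squared deviations: (+3.5157)² + (+1.4557)² + (+6.1557)² + (−2.3543)² + (−2.1743)² + (−6.3343)² + (−0.2643)² = 102.8354
Variance = 102.8354 / 6 = 17.1392
SE* = √17.1392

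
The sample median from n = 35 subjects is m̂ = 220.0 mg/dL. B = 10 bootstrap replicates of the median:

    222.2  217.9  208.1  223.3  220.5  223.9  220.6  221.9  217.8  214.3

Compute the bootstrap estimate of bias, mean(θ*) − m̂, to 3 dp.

bias = −0.950

mean(θ*) = (222.2 + 217.9 + 208.1 + 223.3 + 220.5 + 223.9 + 220.6 + 221.9 + 217.8 + 214.3) / 10 = 219.0500
bias = 219.0500 − 220.0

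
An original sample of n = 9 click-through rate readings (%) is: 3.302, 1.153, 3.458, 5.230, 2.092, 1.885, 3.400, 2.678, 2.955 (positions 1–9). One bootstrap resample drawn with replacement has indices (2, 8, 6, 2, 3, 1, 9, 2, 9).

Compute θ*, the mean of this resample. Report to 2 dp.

θ* = 2.30

Resample values: 1.153, 2.678, 1.885, 1.153, 3.458, 3.302, 2.955, 1.153, 2.955.
Mean = (1.153 + 2.678 + 1.885 + 1.153 + 3.458 + 3.302 + 2.955 + 1.153 + 2.955) / 9 = 20.6920 / 9 = 2.30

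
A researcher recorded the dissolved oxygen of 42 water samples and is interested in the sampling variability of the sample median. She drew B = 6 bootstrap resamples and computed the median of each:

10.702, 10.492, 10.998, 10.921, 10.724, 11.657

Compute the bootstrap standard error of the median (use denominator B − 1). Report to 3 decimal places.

SE* = 0.405

Bootstrap SE is the standard deviation of the 6 replicate medians.
Mean of replicates: (10.702 + 10.492 + 10.998 + 10.921 + 10.724 + 11.657) / 6 = 65.4940 / 6 = 10.9157
Sum of squared deviations: (−0.2137)² + (−0.4237)² + (+0.0823)² + (+0.0053)² + (−0.1917)² + (+0.7413)² = 0.8183
Variance = 0.8183 / 5 = 0.1637
SE* = √0.1637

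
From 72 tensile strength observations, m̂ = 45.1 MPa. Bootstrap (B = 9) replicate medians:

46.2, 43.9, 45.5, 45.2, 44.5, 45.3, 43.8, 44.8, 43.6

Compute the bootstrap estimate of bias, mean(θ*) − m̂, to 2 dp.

mean(θ*) = (46.2 + 43.9 + 45.5 + 45.2 + 44.5 + 45.3 + 43.8 + 44.8 + 43.6) / 9 = 44.756
bias = 44.756 − 45.1

bias = −0.34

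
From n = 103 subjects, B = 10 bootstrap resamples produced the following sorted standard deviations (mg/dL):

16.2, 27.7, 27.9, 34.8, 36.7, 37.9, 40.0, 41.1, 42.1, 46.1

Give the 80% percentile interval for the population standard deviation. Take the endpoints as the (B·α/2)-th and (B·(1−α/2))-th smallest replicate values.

α = 0.20; lower rank = 10 × 0.100 = 1; upper rank = 10 × 0.900 = 9.
The 1st smallest replicate is 16.2; the 9th is 42.1.

(16.2, 42.1)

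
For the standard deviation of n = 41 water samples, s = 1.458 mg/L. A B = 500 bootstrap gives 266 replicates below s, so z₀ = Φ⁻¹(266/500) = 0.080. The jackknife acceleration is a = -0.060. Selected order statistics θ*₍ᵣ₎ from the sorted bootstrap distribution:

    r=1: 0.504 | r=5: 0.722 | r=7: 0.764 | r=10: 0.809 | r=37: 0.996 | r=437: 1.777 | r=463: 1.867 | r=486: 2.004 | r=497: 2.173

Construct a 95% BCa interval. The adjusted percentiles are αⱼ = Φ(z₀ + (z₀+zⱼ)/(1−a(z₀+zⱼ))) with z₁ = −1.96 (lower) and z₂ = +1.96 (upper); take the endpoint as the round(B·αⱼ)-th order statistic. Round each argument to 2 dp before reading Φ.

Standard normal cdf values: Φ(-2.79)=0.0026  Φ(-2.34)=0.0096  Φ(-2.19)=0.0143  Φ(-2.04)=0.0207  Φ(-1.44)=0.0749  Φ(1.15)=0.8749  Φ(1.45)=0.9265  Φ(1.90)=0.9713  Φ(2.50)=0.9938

(0.809, 2.004)

Lower: z₀ + z₁ = 0.080 + (-1.960) = -1.880; 1 − a(z₀+z₁) = 1 − (-0.060)(-1.880) = 0.8872; argument = 0.080 + (-1.880)/0.8872 = -2.0390 → -2.04.
α₁ = Φ(-2.04) = 0.0207; rank = round(500 × 0.0207) = 10; θ*₍10₎ = 0.809.
Upper: z₀ + z₂ = 2.040; 1 − a(z₀+z₂) = 1.1224; argument = 1.8975 → 1.90; α₂ = 0.9713; rank = 486; θ*₍486₎ = 2.004.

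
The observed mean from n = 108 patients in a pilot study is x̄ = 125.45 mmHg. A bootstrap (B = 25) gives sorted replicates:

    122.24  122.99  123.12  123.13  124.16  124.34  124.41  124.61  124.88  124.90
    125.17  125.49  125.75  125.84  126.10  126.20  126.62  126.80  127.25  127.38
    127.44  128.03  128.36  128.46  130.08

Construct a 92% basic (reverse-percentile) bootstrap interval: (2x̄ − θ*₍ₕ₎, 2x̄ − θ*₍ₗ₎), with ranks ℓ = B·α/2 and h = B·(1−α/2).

Percentile endpoints at ranks 1 and 24: θ*₍1₎ = 122.24, θ*₍24₎ = 128.46.
Basic interval reflects these around x̄:
  lower = 2 × 125.45 − 128.46 = 122.44
  upper = 2 × 125.45 − 122.24 = 128.66

(122.44, 128.66)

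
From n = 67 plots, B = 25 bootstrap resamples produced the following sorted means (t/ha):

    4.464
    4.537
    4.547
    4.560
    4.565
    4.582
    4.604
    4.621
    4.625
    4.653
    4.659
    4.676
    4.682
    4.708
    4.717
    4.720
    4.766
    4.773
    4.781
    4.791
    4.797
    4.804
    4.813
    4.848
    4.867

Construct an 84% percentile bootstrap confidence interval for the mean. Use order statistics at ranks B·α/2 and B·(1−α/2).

(4.537, 4.813)

α = 0.16; lower rank = 25 × 0.080 = 2; upper rank = 25 × 0.920 = 23.
The 2nd smallest replicate is 4.537; the 23rd is 4.813.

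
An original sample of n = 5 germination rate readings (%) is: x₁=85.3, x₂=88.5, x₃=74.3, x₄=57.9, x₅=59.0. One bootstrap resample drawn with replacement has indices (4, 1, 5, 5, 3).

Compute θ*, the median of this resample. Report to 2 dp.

θ* = 59.00

Resample values: 57.9, 85.3, 59.0, 59.0, 74.3.
Sorted: 57.9, 59.0, 59.0, 74.3, 85.3
Median = middle value = 59.00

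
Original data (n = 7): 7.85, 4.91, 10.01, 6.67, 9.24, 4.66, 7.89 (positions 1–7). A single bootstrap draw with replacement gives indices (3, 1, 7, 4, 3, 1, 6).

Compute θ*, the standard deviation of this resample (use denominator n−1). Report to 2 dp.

θ* = 1.87

Resample values: 10.01, 7.85, 7.89, 6.67, 10.01, 7.85, 4.66.
Mean = 7.8486; sum of squared deviations = 20.9013
s² = 20.9013 / 6 = 3.4835
s = √3.4835 = 1.87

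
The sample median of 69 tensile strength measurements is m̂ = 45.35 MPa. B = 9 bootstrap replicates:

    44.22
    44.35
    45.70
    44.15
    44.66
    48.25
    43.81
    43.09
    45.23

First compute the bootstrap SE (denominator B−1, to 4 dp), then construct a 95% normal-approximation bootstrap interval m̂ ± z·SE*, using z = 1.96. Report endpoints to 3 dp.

Mean of replicates = 44.8289; sum of squared deviations = 17.7751; SE* = √(17.7751/8) = 1.4906
Margin = 1.96 × 1.4906 = 2.9216
Interval: 45.35 ± 2.9216

(42.428, 48.272)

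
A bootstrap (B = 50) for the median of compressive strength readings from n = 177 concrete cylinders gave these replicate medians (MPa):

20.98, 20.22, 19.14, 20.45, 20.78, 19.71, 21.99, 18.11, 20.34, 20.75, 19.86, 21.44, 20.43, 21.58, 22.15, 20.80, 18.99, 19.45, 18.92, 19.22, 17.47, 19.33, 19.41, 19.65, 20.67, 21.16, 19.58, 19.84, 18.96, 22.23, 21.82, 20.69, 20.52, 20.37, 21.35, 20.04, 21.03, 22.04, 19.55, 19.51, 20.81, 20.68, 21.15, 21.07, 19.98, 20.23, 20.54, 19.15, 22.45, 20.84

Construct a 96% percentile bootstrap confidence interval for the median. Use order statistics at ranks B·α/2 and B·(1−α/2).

(17.47, 22.23)

Sorted replicates: 17.47, 18.11, 18.92, 18.96, 18.99, 19.14, 19.15, 19.22, 19.33, 19.41, 19.45, 19.51, 19.55, 19.58, 19.65, 19.71, 19.84, 19.86, 19.98, 20.04, 20.22, 20.23, 20.34, 20.37, 20.43, 20.45, 20.52, 20.54, 20.67, 20.68, 20.69, 20.75, 20.78, 20.80, 20.81, 20.84, 20.98, 21.03, 21.07, 21.15, 21.16, 21.35, 21.44, 21.58, 21.82, 21.99, 22.04, 22.15, 22.23, 22.45
α = 0.04; lower rank = 50 × 0.020 = 1; upper rank = 50 × 0.980 = 49.
The 1st smallest replicate is 17.47; the 49th is 22.23.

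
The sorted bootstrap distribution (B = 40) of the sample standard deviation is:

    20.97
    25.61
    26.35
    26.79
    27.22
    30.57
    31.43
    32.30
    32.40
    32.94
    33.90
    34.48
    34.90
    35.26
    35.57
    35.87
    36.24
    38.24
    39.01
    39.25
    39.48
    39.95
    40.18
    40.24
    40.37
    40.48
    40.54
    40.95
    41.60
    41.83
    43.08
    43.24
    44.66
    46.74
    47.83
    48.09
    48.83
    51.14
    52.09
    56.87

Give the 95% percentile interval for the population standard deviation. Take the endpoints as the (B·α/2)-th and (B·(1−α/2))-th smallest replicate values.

α = 0.05; lower rank = 40 × 0.025 = 1; upper rank = 40 × 0.975 = 39.
The 1st smallest replicate is 20.97; the 39th is 52.09.

(20.97, 52.09)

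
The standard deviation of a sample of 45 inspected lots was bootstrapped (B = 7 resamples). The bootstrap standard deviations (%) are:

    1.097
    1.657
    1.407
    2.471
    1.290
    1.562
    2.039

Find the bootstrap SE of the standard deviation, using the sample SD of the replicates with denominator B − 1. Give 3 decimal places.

SE* = 0.470

Bootstrap SE is the standard deviation of the 7 replicate standard deviations.
Mean of replicates: (1.097 + 1.657 + 1.407 + 2.471 + 1.290 + 1.562 + 2.039) / 7 = 11.5230 / 7 = 1.6461
Sum of squared deviations: (−0.5491)² + (+0.0109)² + (−0.2391)² + (+0.8249)² + (−0.3561)² + (−0.0841)² + (+0.3929)² = 1.3275
Variance = 1.3275 / 6 = 0.2213
SE* = √0.2213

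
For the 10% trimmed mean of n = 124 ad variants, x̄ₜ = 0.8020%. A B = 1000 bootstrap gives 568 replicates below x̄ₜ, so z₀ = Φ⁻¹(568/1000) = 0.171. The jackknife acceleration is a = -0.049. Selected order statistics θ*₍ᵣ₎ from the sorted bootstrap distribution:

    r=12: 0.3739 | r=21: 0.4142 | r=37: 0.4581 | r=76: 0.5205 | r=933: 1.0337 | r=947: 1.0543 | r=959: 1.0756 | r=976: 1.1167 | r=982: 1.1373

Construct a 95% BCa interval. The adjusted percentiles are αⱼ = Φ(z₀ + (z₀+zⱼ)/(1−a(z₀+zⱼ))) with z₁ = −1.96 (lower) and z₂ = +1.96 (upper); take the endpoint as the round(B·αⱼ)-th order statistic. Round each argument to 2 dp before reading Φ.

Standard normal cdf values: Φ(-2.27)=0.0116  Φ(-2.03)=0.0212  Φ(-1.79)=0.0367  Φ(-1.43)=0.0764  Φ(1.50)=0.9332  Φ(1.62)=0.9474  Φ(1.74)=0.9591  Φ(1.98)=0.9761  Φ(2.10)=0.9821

Lower: z₀ + z₁ = 0.171 + (-1.960) = -1.789; 1 − a(z₀+z₁) = 1 − (-0.049)(-1.789) = 0.9123; argument = 0.171 + (-1.789)/0.9123 = -1.7899 → -1.79.
α₁ = Φ(-1.79) = 0.0367; rank = round(1000 × 0.0367) = 37; θ*₍37₎ = 0.4581.
Upper: z₀ + z₂ = 2.131; 1 − a(z₀+z₂) = 1.1044; argument = 2.1005 → 2.10; α₂ = 0.9821; rank = 982; θ*₍982₎ = 1.1373.

(0.4581, 1.1373)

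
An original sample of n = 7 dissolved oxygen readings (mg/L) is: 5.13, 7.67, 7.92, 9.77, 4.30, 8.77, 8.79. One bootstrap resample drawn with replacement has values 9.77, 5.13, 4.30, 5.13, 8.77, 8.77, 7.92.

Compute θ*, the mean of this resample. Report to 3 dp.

Mean = (9.77 + 5.13 + 4.30 + 5.13 + 8.77 + 8.77 + 7.92) / 7 = 49.790 / 7 = 7.113

θ* = 7.113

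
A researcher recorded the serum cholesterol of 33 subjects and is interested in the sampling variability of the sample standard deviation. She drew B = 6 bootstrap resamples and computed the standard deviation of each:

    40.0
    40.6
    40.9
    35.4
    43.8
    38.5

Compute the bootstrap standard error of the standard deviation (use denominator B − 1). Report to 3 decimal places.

SE* = 2.790

Bootstrap SE is the standard deviation of the 6 replicate standard deviations.
Mean of replicates: (40.0 + 40.6 + 40.9 + 35.4 + 43.8 + 38.5) / 6 = 239.2000 / 6 = 39.8667
Sum of squared deviations: (+0.1333)² + (+0.7333)² + (+1.0333)² + (−4.4667)² + (+3.9333)² + (−1.3667)² = 38.9133
Variance = 38.9133 / 5 = 7.7827
SE* = √7.7827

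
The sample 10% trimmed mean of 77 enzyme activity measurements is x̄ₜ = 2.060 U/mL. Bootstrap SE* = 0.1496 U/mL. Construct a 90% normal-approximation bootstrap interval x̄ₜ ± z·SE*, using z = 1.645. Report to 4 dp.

Margin = 1.645 × 0.1496 = 0.24609
Interval: 2.060 ± 0.24609

(1.8139, 2.3061)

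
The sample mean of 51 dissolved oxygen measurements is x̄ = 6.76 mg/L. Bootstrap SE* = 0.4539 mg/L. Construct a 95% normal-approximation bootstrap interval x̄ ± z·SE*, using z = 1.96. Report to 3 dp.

Margin = 1.96 × 0.4539 = 0.8896
Interval: 6.76 ± 0.8896

(5.870, 7.650)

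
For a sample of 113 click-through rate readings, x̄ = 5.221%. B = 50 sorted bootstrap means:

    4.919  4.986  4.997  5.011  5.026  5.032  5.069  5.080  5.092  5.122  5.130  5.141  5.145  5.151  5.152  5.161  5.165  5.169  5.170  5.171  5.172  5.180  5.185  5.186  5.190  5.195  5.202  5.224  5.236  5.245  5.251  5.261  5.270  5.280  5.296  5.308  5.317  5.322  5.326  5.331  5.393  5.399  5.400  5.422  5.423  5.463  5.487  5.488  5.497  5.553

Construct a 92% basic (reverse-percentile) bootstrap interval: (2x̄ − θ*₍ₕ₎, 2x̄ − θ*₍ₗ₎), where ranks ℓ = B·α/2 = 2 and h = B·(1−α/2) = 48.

(4.954, 5.456)

Percentile endpoints at ranks 2 and 48: θ*₍2₎ = 4.986, θ*₍48₎ = 5.488.
Basic interval reflects these around x̄:
  lower = 2 × 5.221 − 5.488 = 4.954
  upper = 2 × 5.221 − 4.986 = 5.456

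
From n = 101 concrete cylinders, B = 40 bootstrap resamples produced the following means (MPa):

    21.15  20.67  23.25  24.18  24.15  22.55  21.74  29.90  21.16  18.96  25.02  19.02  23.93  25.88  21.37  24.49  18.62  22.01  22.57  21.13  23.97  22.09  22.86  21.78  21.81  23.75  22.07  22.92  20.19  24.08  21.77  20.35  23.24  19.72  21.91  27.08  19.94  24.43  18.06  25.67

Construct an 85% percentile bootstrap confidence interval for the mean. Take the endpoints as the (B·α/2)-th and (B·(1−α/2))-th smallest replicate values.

(18.96, 25.67)

Sorted replicates: 18.06, 18.62, 18.96, 19.02, 19.72, 19.94, 20.19, 20.35, 20.67, 21.13, 21.15, 21.16, 21.37, 21.74, 21.77, 21.78, 21.81, 21.91, 22.01, 22.07, 22.09, 22.55, 22.57, 22.86, 22.92, 23.24, 23.25, 23.75, 23.93, 23.97, 24.08, 24.15, 24.18, 24.43, 24.49, 25.02, 25.67, 25.88, 27.08, 29.90
α = 0.15; lower rank = 40 × 0.075 = 3; upper rank = 40 × 0.925 = 37.
The 3rd smallest replicate is 18.96; the 37th is 25.67.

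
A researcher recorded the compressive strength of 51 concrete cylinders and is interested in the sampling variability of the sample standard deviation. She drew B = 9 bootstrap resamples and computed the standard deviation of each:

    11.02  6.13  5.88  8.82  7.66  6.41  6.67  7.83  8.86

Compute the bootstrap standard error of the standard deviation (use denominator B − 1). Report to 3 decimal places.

SE* = 1.664

Bootstrap SE is the standard deviation of the 9 replicate standard deviations.
Mean of replicates: (11.02 + 6.13 + 5.88 + 8.82 + 7.66 + 6.41 + 6.67 + 7.83 + 8.86) / 9 = 69.2800 / 9 = 7.6978
Sum of squared deviations: (+3.3222)² + (−1.5678)² + (−1.8178)² + (+1.1222)² + (−0.0378)² + (−1.2878)² + (−1.0278)² + (+0.1322)² + (+1.1622)² = 22.1432
Variance = 22.1432 / 8 = 2.7679
SE* = √2.7679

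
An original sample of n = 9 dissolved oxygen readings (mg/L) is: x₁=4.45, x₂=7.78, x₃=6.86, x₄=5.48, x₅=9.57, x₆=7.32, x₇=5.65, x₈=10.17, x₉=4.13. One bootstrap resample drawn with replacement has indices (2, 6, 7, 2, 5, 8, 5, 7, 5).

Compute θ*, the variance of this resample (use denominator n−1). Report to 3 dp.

θ* = 2.948

Resample values: 7.78, 7.32, 5.65, 7.78, 9.57, 10.17, 9.57, 5.65, 9.57.
Mean = 8.1178; sum of squared deviations = 23.5830
s² = 23.5830 / 8 = 2.9479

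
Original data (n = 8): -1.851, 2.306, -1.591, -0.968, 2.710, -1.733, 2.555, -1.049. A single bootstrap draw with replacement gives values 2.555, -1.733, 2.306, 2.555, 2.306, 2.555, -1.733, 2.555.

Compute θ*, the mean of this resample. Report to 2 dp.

θ* = 1.42

Mean = (2.555 + (-1.733) + 2.306 + 2.555 + 2.306 + 2.555 + (-1.733) + 2.555) / 8 = 11.3660 / 8 = 1.42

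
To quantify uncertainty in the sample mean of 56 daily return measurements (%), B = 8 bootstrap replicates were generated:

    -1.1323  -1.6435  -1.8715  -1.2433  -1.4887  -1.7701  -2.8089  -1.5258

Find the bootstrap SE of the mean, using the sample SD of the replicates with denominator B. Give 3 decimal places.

SE* = 0.484

Bootstrap SE is the standard deviation of the 8 replicate means.
Mean of replicates: ((-1.1323) + (-1.6435) + (-1.8715) + (-1.2433) + (-1.4887) + (-1.7701) + (-2.8089) + (-1.5258)) / 8 = -13.48410 / 8 = -1.68551
Sum of squared deviations: (+0.55321)² + (+0.04201)² + (−0.18599)² + (+0.44221)² + (+0.19681)² + (−0.08459)² + (−1.12339)² + (+0.15971)² = 1.87135
Variance = 1.87135 / 8 = 0.23392
SE* = √0.23392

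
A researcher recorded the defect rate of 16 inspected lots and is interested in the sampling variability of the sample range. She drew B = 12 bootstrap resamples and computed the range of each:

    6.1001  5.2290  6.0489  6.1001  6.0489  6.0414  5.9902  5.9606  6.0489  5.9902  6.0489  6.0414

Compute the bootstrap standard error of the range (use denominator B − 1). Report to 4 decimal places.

SE* = 0.2372

Bootstrap SE is the standard deviation of the 12 replicate ranges.
Mean of replicates: (6.1001 + 5.2290 + 6.0489 + 6.1001 + 6.0489 + 6.0414 + 5.9902 + 5.9606 + 6.0489 + 5.9902 + 6.0489 + 6.0414) / 12 = 71.64860 / 12 = 5.97072
Sum of squared deviations: (+0.12938)² + (−0.74172)² + (+0.07818)² + (+0.12938)² + (+0.07818)² + (+0.07068)² + (+0.01948)² + (−0.01012)² + (+0.07818)² + (+0.01948)² + (+0.07818)² + (+0.07068)² = 0.61893
Variance = 0.61893 / 11 = 0.05627
SE* = √0.05627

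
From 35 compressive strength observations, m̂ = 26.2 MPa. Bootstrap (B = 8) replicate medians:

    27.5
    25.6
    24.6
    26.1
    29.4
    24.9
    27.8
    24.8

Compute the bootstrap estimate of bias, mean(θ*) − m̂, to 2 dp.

bias = +0.14

mean(θ*) = (27.5 + 25.6 + 24.6 + 26.1 + 29.4 + 24.9 + 27.8 + 24.8) / 8 = 26.337
bias = 26.337 − 26.2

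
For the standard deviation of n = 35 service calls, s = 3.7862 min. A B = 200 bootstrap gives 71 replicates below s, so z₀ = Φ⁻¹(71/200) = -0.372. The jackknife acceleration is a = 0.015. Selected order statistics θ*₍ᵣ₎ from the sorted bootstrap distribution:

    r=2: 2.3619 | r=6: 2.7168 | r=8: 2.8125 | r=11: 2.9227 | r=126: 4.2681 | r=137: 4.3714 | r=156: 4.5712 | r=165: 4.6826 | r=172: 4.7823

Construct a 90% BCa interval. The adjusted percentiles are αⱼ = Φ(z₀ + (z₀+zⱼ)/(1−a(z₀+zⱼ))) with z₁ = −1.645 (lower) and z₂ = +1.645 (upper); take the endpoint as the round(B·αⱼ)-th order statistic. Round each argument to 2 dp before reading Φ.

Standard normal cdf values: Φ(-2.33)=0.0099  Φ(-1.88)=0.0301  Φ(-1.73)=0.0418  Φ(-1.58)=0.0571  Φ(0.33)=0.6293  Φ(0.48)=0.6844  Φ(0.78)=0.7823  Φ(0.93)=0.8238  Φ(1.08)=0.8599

Lower: z₀ + z₁ = -0.372 + (-1.645) = -2.017; 1 − a(z₀+z₁) = 1 − (0.015)(-2.017) = 1.0303; argument = -0.372 + (-2.017)/1.0303 = -2.3298 → -2.33.
α₁ = Φ(-2.33) = 0.0099; rank = round(200 × 0.0099) = 2; θ*₍2₎ = 2.3619.
Upper: z₀ + z₂ = 1.273; 1 − a(z₀+z₂) = 0.9809; argument = 0.9258 → 0.93; α₂ = 0.8238; rank = 165; θ*₍165₎ = 4.6826.

(2.3619, 4.6826)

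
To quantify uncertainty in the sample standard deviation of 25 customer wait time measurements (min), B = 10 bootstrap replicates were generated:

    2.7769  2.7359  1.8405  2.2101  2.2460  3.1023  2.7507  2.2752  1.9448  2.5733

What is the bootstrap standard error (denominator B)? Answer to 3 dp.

Bootstrap SE is the standard deviation of the 10 replicate standard deviations.
Mean of replicates: (2.7769 + 2.7359 + 1.8405 + 2.2101 + 2.2460 + 3.1023 + 2.7507 + 2.2752 + 1.9448 + 2.5733) / 10 = 24.45570 / 10 = 2.44557
Sum of squared deviations: (+0.33133)² + (+0.29033)² + (−0.60507)² + (−0.23547)² + (−0.19957)² + (+0.65673)² + (+0.30513)² + (−0.17037)² + (−0.50077)² + (+0.12773)² = 1.47597
Variance = 1.47597 / 10 = 0.14760
SE* = √0.14760

SE* = 0.384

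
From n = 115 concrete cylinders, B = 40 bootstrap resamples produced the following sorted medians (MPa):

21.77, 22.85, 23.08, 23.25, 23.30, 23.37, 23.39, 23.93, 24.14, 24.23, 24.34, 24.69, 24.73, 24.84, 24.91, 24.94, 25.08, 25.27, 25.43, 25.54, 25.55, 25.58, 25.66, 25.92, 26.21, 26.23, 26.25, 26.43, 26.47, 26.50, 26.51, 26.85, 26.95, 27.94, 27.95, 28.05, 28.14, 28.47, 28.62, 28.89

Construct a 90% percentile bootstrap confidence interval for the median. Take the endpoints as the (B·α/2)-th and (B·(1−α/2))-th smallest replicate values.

(22.85, 28.47)

α = 0.10; lower rank = 40 × 0.050 = 2; upper rank = 40 × 0.950 = 38.
The 2nd smallest replicate is 22.85; the 38th is 28.47.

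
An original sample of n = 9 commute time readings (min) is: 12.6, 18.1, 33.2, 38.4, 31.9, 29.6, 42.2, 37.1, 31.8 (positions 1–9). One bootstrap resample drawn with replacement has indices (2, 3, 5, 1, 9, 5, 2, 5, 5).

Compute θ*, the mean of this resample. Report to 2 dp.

θ* = 26.82

Resample values: 18.1, 33.2, 31.9, 12.6, 31.8, 31.9, 18.1, 31.9, 31.9.
Mean = (18.1 + 33.2 + 31.9 + 12.6 + 31.8 + 31.9 + 18.1 + 31.9 + 31.9) / 9 = 241.40 / 9 = 26.82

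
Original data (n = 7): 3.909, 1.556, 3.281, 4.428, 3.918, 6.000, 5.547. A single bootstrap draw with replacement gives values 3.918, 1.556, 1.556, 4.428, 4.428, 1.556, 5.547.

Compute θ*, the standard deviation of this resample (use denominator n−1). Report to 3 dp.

θ* = 1.688

Mean = 3.2841; sum of squared deviations = 17.0985
s² = 17.0985 / 6 = 2.8498
s = √2.8498 = 1.688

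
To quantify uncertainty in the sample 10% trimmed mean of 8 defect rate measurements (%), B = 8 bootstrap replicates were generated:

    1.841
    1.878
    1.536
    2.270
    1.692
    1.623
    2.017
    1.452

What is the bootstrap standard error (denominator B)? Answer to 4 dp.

SE* = 0.2521

Bootstrap SE is the standard deviation of the 8 replicate 10% trimmed means.
Mean of replicates: (1.841 + 1.878 + 1.536 + 2.270 + 1.692 + 1.623 + 2.017 + 1.452) / 8 = 14.30900 / 8 = 1.78862
Sum of squared deviations: (+0.05238)² + (+0.08937)² + (−0.25262)² + (+0.48138)² + (−0.09662)² + (−0.16562)² + (+0.22837)² + (−0.33662)² = 0.50851
Variance = 0.50851 / 8 = 0.06356
SE* = √0.06356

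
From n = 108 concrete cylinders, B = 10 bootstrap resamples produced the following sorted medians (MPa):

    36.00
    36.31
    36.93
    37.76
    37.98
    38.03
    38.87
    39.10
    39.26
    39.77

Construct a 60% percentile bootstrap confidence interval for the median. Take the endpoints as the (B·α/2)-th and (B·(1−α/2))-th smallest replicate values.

α = 0.40; lower rank = 10 × 0.200 = 2; upper rank = 10 × 0.800 = 8.
The 2nd smallest replicate is 36.31; the 8th is 39.10.

(36.31, 39.10)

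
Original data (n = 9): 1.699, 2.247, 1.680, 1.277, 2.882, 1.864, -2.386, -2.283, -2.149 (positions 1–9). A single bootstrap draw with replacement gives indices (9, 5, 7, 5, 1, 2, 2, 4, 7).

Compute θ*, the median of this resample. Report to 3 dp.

Resample values: -2.149, 2.882, -2.386, 2.882, 1.699, 2.247, 2.247, 1.277, -2.386.
Sorted: -2.386, -2.386, -2.149, 1.277, 1.699, 2.247, 2.247, 2.882, 2.882
Median = middle value = 1.699

θ* = 1.699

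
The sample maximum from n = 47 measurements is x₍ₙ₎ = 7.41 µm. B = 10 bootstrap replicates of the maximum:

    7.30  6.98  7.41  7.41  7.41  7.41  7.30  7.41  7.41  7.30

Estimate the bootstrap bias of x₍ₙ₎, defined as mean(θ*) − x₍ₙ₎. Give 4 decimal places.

bias = −0.0760

mean(θ*) = (7.30 + 6.98 + 7.41 + 7.41 + 7.41 + 7.41 + 7.30 + 7.41 + 7.41 + 7.30) / 10 = 7.33400
bias = 7.33400 − 7.41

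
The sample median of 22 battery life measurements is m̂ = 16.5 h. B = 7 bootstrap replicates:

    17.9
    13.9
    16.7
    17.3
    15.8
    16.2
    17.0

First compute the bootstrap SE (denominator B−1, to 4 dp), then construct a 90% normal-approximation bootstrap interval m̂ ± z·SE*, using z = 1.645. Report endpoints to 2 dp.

Mean of replicates = 16.4000; sum of squared deviations = 10.1600; SE* = √(10.1600/6) = 1.3013
Margin = 1.645 × 1.3013 = 2.141
Interval: 16.5 ± 2.141

(14.36, 18.64)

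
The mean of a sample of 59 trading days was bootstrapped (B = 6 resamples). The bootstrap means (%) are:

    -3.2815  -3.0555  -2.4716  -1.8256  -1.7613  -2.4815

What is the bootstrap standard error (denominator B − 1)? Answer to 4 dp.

SE* = 0.6194

Bootstrap SE is the standard deviation of the 6 replicate means.
Mean of replicates: ((-3.2815) + (-3.0555) + (-2.4716) + (-1.8256) + (-1.7613) + (-2.4815)) / 6 = -14.87700 / 6 = -2.47950
Sum of squared deviations: (−0.80200)² + (−0.57600)² + (+0.00790)² + (+0.65390)² + (+0.71820)² + (−0.00200)² = 1.91844
Variance = 1.91844 / 5 = 0.38369
SE* = √0.38369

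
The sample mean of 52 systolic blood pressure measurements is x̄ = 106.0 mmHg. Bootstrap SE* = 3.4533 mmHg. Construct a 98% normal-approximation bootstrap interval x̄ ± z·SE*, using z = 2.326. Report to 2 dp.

Margin = 2.326 × 3.4533 = 8.032
Interval: 106.0 ± 8.032

(97.97, 114.03)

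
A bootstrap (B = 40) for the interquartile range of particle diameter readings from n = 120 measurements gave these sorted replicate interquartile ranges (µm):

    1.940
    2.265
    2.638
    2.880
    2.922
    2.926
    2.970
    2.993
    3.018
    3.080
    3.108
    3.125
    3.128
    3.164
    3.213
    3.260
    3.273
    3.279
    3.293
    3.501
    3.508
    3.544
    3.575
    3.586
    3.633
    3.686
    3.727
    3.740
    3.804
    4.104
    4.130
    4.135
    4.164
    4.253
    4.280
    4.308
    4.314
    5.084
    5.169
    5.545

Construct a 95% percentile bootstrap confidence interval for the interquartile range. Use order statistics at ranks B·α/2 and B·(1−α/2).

(1.940, 5.169)

α = 0.05; lower rank = 40 × 0.025 = 1; upper rank = 40 × 0.975 = 39.
The 1st smallest replicate is 1.940; the 39th is 5.169.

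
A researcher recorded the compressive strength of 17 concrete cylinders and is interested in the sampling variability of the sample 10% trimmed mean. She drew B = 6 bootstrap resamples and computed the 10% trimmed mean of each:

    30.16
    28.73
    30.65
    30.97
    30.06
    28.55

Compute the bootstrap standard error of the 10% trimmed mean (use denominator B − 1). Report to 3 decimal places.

SE* = 0.998

Bootstrap SE is the standard deviation of the 6 replicate 10% trimmed means.
Mean of replicates: (30.16 + 28.73 + 30.65 + 30.97 + 30.06 + 28.55) / 6 = 179.1200 / 6 = 29.8533
Sum of squared deviations: (+0.3067)² + (−1.1233)² + (+0.7967)² + (+1.1167)² + (+0.2067)² + (−1.3033)² = 4.9789
Variance = 4.9789 / 5 = 0.9958
SE* = √0.9958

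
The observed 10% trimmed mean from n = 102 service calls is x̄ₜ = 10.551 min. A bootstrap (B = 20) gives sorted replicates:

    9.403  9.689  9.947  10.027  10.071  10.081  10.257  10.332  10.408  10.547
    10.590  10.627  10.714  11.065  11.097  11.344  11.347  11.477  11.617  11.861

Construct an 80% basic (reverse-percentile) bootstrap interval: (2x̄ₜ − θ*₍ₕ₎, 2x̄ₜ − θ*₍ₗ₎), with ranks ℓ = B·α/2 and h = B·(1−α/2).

Percentile endpoints at ranks 2 and 18: θ*₍2₎ = 9.689, θ*₍18₎ = 11.477.
Basic interval reflects these around x̄ₜ:
  lower = 2 × 10.551 − 11.477 = 9.625
  upper = 2 × 10.551 − 9.689 = 11.413

(9.625, 11.413)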